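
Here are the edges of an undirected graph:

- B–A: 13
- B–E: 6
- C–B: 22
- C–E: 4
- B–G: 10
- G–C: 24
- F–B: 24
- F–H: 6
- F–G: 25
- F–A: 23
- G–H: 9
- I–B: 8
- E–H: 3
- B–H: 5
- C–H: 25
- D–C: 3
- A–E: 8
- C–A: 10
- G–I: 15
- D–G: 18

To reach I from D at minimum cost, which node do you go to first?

Candidate routes:
D–C–B–I: 3+22+8 = 33
D–C–E–B–I: 3+4+6+8 = 21
D–C–E–H–B–I: 3+4+3+5+8 = 23
The minimum is 21 via D–C–E–B–I.
So from D the first move is to C.

C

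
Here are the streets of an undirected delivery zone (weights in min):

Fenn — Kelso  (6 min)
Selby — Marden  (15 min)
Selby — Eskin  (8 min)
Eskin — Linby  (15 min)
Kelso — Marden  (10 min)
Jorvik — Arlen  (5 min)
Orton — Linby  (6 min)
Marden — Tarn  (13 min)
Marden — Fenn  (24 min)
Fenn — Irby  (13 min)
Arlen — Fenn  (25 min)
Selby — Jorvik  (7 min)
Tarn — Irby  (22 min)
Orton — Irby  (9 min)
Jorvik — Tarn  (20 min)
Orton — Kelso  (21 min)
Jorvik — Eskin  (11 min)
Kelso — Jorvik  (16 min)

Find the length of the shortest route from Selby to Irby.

Candidate routes:
Selby - Jorvik - Kelso - Fenn - Irby: 7+16+6+13 = 42
Selby - Marden - Kelso - Fenn - Irby: 15+10+6+13 = 44
Selby - Eskin - Linby - Orton - Irby: 8+15+6+9 = 38
Selby - Jorvik - Eskin - Linby - Orton - Irby: 7+11+15+6+9 = 48
The minimum is 38 min via Selby - Eskin - Linby - Orton - Irby.

38 min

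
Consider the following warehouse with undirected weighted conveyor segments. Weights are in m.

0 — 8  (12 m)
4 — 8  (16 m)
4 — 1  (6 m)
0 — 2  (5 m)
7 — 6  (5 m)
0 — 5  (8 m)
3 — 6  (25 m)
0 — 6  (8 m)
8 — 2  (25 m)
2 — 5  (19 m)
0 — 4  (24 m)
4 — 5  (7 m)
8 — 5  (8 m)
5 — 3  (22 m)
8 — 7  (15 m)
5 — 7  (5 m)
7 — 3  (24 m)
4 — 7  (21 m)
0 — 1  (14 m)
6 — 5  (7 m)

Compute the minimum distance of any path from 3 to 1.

35 m

Compare a few routes:
3 → 5 → 0 → 1: 22+8+14 = 44
3 → 5 → 4 → 1: 22+7+6 = 35
3 → 7 → 5 → 4 → 1: 24+5+7+6 = 42
The minimum is 35 m via 3 → 5 → 4 → 1.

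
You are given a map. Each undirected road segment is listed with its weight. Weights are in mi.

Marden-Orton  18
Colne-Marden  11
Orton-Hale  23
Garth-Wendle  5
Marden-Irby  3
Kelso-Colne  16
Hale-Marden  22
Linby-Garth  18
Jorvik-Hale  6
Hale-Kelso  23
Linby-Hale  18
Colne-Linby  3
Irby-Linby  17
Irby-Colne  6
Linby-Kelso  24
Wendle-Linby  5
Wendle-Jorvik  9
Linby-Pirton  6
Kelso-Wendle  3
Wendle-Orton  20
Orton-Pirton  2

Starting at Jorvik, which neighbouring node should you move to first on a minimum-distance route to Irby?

Wendle

Candidate routes:
Jorvik → Wendle → Linby → Irby: 9+5+17 = 31
Jorvik → Wendle → Linby → Colne → Irby: 9+5+3+6 = 23
Cheapest is Jorvik → Wendle → Linby → Colne → Irby at 23 mi.
So from Jorvik the first move is to Wendle.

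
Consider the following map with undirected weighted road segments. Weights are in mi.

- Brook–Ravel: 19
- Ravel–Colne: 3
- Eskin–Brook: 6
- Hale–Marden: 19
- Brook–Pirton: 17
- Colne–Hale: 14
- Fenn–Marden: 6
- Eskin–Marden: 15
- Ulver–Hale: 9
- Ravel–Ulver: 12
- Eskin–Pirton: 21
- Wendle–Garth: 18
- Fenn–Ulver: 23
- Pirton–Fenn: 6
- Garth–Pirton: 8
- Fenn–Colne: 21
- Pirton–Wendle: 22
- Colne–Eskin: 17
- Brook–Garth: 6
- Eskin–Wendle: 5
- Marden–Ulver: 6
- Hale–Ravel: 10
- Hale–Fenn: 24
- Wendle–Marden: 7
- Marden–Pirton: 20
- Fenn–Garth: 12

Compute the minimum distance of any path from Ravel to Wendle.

Shortest distances from Ravel:
Ravel: 0
Colne: 3  (via Ravel)
Hale: 10  (via Ravel)
Ulver: 12  (via Ravel)
Marden: 18  (via Ulver)
Brook: 19  (via Ravel)
Eskin: 20  (via Colne)
Fenn: 24  (via Colne)
Garth: 25  (via Brook)
Wendle: 25  (via Marden)
Shortest route: Ravel–Ulver–Marden–Wendle = 25 mi.

25 mi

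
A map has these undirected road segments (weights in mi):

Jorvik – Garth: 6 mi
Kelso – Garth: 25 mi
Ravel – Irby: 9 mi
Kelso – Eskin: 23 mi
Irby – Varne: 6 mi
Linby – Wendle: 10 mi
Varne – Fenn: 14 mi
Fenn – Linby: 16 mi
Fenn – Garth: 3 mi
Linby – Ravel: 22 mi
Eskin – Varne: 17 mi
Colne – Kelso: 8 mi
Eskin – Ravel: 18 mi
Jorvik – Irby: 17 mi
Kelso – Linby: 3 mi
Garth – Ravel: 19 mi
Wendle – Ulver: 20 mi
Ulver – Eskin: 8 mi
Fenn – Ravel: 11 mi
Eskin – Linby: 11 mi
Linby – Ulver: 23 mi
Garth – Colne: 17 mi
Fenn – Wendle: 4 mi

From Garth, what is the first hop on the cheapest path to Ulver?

Fenn

Enumerating some paths:
Garth → Fenn → Wendle → Linby → Eskin → Ulver: 3+4+10+11+8 = 36
Garth → Fenn → Linby → Eskin → Ulver: 3+16+11+8 = 38
Garth → Fenn → Wendle → Ulver: 3+4+20 = 27
Cheapest is Garth → Fenn → Wendle → Ulver at 27 mi.
So from Garth the first move is to Fenn.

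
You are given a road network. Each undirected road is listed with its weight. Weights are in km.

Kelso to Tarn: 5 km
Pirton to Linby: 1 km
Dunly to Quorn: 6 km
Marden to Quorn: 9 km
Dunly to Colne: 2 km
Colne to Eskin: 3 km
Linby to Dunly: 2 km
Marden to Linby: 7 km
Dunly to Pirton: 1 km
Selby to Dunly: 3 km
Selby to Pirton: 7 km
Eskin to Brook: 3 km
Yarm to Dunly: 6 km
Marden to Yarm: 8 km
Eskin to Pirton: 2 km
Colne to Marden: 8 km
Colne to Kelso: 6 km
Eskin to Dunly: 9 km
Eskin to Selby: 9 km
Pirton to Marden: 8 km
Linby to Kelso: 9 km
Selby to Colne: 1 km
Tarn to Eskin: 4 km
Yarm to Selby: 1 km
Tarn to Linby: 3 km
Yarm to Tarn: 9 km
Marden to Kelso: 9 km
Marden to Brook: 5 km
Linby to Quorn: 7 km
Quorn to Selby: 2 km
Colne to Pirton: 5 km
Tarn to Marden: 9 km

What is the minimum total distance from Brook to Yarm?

8 km

Candidate routes:
Brook - Eskin - Pirton - Colne - Selby - Yarm: 3+2+5+1+1 = 12
Brook - Eskin - Pirton - Dunly - Colne - Selby - Yarm: 3+2+1+2+1+1 = 10
Brook - Eskin - Colne - Selby - Yarm: 3+3+1+1 = 8
Brook - Eskin - Pirton - Dunly - Selby - Yarm: 3+2+1+3+1 = 10
The minimum is 8 km via Brook - Eskin - Colne - Selby - Yarm.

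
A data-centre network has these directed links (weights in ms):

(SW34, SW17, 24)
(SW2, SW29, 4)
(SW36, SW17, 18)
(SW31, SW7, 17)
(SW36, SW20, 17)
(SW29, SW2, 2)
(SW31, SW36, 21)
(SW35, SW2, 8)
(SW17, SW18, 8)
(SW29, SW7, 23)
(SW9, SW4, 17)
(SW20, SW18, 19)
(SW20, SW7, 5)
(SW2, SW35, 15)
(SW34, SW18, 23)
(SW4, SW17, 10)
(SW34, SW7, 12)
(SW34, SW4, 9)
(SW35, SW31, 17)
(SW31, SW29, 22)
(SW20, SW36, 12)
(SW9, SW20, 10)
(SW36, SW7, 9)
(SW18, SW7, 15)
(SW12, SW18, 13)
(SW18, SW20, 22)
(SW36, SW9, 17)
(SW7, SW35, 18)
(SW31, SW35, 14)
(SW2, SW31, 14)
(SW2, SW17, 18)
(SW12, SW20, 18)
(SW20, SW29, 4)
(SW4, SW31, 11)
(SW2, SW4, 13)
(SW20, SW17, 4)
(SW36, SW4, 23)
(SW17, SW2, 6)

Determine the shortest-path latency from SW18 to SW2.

Shortest distances from SW18:
SW18: 0
SW7: 15  (via SW18)
SW20: 22  (via SW18)
SW17: 26  (via SW20)
SW29: 26  (via SW20)
SW2: 28  (via SW29)
Shortest route: SW18 → SW20 → SW29 → SW2 = 28 ms.

28 ms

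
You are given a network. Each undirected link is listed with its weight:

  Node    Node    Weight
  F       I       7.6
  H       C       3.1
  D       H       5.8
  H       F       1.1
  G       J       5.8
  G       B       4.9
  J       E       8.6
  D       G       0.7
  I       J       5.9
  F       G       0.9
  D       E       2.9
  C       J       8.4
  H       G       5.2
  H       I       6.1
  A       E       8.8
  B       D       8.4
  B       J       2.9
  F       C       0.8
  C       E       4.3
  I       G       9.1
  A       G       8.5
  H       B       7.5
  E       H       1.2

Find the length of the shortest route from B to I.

Shortest distances from B:
B: 0
J: 2.9  (via B)
G: 4.9  (via B)
D: 5.6  (via G)
F: 5.8  (via G)
C: 6.6  (via F)
H: 6.9  (via F)
E: 8.1  (via H)
I: 8.8  (via J)
Shortest route: B → J → I = 8.8.

8.8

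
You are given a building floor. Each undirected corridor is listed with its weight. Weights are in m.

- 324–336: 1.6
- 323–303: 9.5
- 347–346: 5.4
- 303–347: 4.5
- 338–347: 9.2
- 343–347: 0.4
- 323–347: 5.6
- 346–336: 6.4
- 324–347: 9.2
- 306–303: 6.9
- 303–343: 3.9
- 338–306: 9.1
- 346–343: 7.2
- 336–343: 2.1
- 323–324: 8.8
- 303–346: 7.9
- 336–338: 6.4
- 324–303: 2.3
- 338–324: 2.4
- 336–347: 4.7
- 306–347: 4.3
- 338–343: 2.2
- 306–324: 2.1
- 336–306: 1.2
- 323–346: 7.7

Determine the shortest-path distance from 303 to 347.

4.3 m

Running Dijkstra from 303:
303: 0
324: 2.3  (via 303)
336: 3.9  (via 324)
343: 3.9  (via 303)
347: 4.3  (via 343)
Shortest route: 303 → 343 → 347 = 4.3 m.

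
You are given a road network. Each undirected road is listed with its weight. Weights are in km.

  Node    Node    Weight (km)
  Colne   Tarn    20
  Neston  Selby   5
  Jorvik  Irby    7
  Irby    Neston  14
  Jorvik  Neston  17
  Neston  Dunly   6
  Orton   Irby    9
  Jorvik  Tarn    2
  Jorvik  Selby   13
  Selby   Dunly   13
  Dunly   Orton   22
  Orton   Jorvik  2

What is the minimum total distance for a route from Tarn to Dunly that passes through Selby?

Shortest Tarn→Selby: Tarn–Jorvik–Selby = 15
Shortest Selby→Dunly: Selby–Neston–Dunly = 11
Total via Selby: 15 + 11 = 26 km.

26 km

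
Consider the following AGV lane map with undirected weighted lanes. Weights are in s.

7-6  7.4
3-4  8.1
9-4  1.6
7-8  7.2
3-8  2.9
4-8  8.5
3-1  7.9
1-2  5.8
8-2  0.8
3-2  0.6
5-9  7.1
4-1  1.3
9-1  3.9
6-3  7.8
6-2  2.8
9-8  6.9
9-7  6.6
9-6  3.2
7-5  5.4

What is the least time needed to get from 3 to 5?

Settle nodes by increasing distance from 3:
3: 0
2: 0.6  (via 3)
8: 1.4  (via 2)
6: 3.4  (via 2)
1: 6.4  (via 2)
9: 6.6  (via 6)
4: 7.7  (via 1)
7: 8.6  (via 8)
5: 13.7  (via 9)
Shortest route: 3–2–6–9–5 = 13.7 s.

13.7 s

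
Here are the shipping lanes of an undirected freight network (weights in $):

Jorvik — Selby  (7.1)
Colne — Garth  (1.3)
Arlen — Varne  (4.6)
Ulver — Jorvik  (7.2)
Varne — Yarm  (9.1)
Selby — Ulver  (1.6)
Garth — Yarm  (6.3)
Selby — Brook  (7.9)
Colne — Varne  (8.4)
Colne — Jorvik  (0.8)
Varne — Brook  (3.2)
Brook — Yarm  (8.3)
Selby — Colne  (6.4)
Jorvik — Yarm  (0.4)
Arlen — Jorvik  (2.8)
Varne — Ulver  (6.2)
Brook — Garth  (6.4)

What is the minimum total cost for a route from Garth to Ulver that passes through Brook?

$15.8

Best Garth to Brook: Garth → Brook costing 6.4
Best Brook to Ulver: Brook → Varne → Ulver costing 9.4
Total via Brook: 6.4 + 9.4 = $15.8.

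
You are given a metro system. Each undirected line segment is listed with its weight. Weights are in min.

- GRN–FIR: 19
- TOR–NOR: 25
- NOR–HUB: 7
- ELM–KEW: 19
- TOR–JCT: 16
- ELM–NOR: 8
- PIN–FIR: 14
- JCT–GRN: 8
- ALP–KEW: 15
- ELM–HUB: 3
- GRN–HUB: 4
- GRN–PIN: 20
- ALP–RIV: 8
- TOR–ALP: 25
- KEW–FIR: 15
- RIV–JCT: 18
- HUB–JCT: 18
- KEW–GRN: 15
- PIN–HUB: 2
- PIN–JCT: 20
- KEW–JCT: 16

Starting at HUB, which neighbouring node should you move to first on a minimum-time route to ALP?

GRN

Enumerating some paths:
HUB - GRN - KEW - ALP: 4+15+15 = 34
HUB - GRN - JCT - RIV - ALP: 4+8+18+8 = 38
HUB - ELM - KEW - ALP: 3+19+15 = 37
Cheapest is HUB - GRN - KEW - ALP at 34 min.
So from HUB the first move is to GRN.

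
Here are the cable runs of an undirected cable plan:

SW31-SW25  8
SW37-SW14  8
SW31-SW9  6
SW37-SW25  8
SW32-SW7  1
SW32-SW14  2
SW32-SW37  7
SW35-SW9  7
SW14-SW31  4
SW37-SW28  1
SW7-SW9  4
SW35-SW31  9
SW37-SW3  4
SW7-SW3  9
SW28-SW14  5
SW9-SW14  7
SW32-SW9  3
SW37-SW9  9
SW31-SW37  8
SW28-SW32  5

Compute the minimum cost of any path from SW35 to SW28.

15

Candidate routes:
SW35 → SW9 → SW32 → SW28: 7+3+5 = 15
SW35 → SW9 → SW7 → SW32 → SW28: 7+4+1+5 = 17
The minimum is 15 via SW35 → SW9 → SW32 → SW28.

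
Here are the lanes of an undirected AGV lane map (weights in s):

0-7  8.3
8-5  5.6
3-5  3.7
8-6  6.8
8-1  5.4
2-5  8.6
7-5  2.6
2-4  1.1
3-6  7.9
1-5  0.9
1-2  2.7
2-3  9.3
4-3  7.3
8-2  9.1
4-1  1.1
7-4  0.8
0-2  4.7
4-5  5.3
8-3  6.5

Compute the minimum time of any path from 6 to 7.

Shortest distances from 6:
6: 0
8: 6.8  (via 6)
3: 7.9  (via 6)
5: 11.6  (via 3)
1: 12.2  (via 8)
4: 13.3  (via 1)
7: 14.1  (via 4)
Shortest route: 6–8–1–4–7 = 14.1 s.

14.1 s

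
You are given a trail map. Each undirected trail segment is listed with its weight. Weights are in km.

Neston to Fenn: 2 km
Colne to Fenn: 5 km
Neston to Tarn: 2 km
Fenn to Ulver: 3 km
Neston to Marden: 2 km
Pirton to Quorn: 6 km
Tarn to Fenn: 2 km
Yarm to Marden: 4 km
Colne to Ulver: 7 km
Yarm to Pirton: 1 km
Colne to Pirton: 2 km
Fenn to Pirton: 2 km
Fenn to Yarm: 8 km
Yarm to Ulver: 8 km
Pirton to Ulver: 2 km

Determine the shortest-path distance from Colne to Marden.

Running Dijkstra from Colne:
Colne: 0
Pirton: 2  (via Colne)
Yarm: 3  (via Pirton)
Fenn: 4  (via Pirton)
Ulver: 4  (via Pirton)
Tarn: 6  (via Fenn)
Neston: 6  (via Fenn)
Marden: 7  (via Yarm)
Shortest route: Colne → Pirton → Yarm → Marden = 7 km.

7 km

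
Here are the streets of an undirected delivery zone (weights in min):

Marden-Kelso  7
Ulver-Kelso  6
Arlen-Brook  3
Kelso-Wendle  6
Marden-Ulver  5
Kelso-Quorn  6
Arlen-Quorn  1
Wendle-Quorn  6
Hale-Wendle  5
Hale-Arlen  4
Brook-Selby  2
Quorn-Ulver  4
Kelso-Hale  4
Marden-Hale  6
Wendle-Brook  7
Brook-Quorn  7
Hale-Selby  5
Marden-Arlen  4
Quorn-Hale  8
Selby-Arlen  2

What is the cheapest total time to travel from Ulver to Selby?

Shortest distances from Ulver:
Ulver: 0
Quorn: 4  (via Ulver)
Marden: 5  (via Ulver)
Arlen: 5  (via Quorn)
Kelso: 6  (via Ulver)
Selby: 7  (via Arlen)
Shortest route: Ulver → Quorn → Arlen → Selby = 7 min.

7 min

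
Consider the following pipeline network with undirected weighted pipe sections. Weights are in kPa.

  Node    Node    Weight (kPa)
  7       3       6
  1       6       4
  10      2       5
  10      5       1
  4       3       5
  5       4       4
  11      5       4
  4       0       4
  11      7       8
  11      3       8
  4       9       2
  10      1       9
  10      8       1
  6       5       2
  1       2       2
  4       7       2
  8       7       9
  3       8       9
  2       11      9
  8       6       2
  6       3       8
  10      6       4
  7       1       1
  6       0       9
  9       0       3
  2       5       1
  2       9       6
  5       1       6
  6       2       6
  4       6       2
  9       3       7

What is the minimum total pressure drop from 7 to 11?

8 kPa

Candidate routes:
7–4–5–11: 2+4+4 = 10
7–4–6–5–11: 2+2+2+4 = 10
7–11: 8 = 8
Cheapest is 7–11 at 8 kPa.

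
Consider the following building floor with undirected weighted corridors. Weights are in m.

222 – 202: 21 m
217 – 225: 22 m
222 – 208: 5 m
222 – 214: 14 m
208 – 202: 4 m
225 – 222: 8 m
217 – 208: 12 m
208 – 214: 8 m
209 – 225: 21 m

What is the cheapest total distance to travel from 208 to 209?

34 m

Enumerating some paths:
208 - 214 - 222 - 225 - 209: 8+14+8+21 = 51
208 - 222 - 225 - 209: 5+8+21 = 34
The minimum is 34 m via 208 - 222 - 225 - 209.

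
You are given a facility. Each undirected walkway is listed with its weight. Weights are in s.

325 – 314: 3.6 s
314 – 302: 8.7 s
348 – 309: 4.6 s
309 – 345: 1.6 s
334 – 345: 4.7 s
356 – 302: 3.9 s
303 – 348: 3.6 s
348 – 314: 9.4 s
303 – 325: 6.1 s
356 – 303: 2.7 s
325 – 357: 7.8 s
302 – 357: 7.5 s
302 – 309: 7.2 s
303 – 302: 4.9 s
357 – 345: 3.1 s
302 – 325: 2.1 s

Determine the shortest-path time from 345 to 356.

12.5 s

Compare a few routes:
345 → 309 → 302 → 356: 1.6+7.2+3.9 = 12.7
345 → 309 → 348 → 303 → 356: 1.6+4.6+3.6+2.7 = 12.5
345 → 357 → 302 → 356: 3.1+7.5+3.9 = 14.5
The minimum is 12.5 s via 345 → 309 → 348 → 303 → 356.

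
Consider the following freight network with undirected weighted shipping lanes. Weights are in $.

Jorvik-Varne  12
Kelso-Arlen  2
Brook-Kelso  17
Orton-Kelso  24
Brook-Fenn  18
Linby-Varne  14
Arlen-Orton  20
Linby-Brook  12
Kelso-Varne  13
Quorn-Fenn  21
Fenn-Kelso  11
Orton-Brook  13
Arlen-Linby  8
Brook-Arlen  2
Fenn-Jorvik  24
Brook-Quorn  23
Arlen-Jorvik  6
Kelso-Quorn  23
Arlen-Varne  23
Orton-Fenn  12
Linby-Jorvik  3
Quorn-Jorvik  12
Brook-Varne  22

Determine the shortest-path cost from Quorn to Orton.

Candidate routes:
Quorn–Jorvik–Linby–Arlen–Brook–Orton: 12+3+8+2+13 = 38
Quorn–Brook–Orton: 23+13 = 36
Quorn–Jorvik–Arlen–Orton: 12+6+20 = 38
Quorn–Jorvik–Arlen–Brook–Orton: 12+6+2+13 = 33
The minimum is $33 via Quorn–Jorvik–Arlen–Brook–Orton.

$33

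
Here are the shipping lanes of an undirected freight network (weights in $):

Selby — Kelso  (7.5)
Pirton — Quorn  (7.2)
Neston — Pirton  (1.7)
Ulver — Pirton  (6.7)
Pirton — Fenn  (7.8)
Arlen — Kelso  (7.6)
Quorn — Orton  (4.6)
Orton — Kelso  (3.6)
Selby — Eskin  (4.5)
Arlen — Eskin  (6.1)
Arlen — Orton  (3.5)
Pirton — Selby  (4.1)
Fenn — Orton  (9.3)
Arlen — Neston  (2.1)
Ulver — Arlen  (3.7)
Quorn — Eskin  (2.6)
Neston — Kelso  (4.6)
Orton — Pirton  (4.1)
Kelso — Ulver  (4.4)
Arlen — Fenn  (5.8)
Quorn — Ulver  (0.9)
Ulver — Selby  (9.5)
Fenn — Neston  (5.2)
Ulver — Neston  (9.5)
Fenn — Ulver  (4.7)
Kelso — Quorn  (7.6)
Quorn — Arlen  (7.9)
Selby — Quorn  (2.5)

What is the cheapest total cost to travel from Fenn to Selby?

Running Dijkstra from Fenn:
Fenn: 0
Ulver: 4.7  (via Fenn)
Neston: 5.2  (via Fenn)
Quorn: 5.6  (via Ulver)
Arlen: 5.8  (via Fenn)
Pirton: 6.9  (via Neston)
Selby: 8.1  (via Quorn)
Shortest route: Fenn–Ulver–Quorn–Selby = $8.1.

$8.1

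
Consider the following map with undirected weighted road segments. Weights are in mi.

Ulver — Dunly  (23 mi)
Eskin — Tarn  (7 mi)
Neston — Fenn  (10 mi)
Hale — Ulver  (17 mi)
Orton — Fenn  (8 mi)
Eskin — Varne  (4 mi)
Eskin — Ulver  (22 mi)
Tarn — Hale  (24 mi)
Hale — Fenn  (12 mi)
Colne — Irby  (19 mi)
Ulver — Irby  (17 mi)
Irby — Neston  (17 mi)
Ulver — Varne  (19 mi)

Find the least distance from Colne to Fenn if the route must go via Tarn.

Shortest Colne→Tarn: Colne–Irby–Ulver–Eskin–Tarn = 65
Best Tarn to Fenn: Tarn–Hale–Fenn costing 36
Total via Tarn: 65 + 36 = 101 mi.

101 mi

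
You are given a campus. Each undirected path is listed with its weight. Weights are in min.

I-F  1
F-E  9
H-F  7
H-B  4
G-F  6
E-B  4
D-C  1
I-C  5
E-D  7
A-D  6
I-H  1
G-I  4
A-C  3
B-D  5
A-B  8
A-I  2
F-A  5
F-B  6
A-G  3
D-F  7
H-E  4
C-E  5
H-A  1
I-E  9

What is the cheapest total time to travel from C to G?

6 min

Enumerating some paths:
C - A - I - G: 3+2+4 = 9
C - A - H - I - G: 3+1+1+4 = 9
C - A - G: 3+3 = 6
C - I - G: 5+4 = 9
Cheapest is C - A - G at 6 min.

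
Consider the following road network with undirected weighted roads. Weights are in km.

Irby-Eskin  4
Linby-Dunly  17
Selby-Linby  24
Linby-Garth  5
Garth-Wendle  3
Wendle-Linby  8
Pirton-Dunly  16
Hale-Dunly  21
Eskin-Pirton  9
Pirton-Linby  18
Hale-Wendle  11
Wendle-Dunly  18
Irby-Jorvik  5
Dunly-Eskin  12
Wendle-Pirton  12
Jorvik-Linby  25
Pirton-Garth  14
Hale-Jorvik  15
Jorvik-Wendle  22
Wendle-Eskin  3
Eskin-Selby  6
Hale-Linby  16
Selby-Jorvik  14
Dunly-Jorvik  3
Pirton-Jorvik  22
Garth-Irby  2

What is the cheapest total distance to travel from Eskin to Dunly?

Enumerating some paths:
Eskin - Dunly: 12 = 12
Eskin - Wendle - Dunly: 3+18 = 21
Eskin - Wendle - Garth - Irby - Jorvik - Dunly: 3+3+2+5+3 = 16
Eskin - Selby - Jorvik - Dunly: 6+14+3 = 23
The minimum is 12 km via Eskin - Dunly.

12 km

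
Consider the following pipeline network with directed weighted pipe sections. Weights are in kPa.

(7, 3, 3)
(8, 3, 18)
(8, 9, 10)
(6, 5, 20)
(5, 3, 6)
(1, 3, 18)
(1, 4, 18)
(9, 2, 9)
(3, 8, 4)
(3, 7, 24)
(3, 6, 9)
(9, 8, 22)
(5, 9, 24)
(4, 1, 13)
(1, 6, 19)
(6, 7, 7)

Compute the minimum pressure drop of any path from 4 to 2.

54 kPa

Settle nodes by increasing distance from 4:
4: 0
1: 13  (via 4)
3: 31  (via 1)
6: 32  (via 1)
8: 35  (via 3)
7: 39  (via 6)
9: 45  (via 8)
5: 52  (via 6)
2: 54  (via 9)
Shortest route: 4–1–3–8–9–2 = 54 kPa.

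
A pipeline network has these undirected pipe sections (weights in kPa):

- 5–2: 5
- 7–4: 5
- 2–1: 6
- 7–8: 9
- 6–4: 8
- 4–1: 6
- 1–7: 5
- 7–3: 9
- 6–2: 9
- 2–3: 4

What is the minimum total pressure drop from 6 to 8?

22 kPa

Settle nodes by increasing distance from 6:
6: 0
4: 8  (via 6)
2: 9  (via 6)
3: 13  (via 2)
7: 13  (via 4)
1: 14  (via 4)
5: 14  (via 2)
8: 22  (via 7)
Shortest route: 6 → 4 → 7 → 8 = 22 kPa.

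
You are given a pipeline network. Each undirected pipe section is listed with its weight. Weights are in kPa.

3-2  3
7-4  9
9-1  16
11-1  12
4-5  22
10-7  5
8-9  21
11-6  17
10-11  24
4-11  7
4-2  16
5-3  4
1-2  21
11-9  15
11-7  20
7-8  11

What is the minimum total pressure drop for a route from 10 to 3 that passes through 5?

Shortest 10→5: 10–7–4–5 = 36
Best 5 to 3: 5–3 costing 4
Total via 5: 36 + 4 = 40 kPa.

40 kPa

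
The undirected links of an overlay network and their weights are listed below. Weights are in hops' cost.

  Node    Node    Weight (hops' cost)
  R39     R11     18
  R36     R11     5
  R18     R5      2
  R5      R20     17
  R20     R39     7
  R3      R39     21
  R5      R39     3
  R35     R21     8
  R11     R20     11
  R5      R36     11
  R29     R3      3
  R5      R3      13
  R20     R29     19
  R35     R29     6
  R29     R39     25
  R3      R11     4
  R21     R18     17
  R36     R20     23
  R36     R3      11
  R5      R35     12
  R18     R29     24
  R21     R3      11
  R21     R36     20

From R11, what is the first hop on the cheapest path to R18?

R36

Enumerating some paths:
R11 - R36 - R5 - R18: 5+11+2 = 18
R11 - R20 - R39 - R5 - R18: 11+7+3+2 = 23
R11 - R39 - R5 - R18: 18+3+2 = 23
R11 - R3 - R5 - R18: 4+13+2 = 19
Cheapest is R11 - R36 - R5 - R18 at 18 hops' cost.
So from R11 the first move is to R36.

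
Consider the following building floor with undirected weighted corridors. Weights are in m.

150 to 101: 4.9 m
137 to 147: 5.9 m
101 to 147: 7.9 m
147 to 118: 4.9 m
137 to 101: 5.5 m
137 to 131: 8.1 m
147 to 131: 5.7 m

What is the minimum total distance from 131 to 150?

Compare a few routes:
131–147–101–150: 5.7+7.9+4.9 = 18.5
131–147–137–101–150: 5.7+5.9+5.5+4.9 = 22
Cheapest is 131–147–101–150 at 18.5 m.

18.5 m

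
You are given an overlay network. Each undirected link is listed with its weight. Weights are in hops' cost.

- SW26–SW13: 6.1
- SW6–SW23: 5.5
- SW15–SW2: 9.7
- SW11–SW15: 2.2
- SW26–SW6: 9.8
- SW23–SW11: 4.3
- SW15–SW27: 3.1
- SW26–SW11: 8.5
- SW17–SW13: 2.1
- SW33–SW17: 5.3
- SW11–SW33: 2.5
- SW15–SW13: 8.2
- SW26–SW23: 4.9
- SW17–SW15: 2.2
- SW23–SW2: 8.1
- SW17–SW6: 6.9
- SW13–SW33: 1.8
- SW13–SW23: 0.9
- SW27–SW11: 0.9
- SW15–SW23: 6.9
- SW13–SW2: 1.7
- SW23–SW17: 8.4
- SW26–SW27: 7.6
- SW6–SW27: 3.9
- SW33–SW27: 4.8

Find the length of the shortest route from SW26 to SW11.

Settle nodes by increasing distance from SW26:
SW26: 0
SW23: 4.9  (via SW26)
SW13: 5.8  (via SW23)
SW2: 7.5  (via SW13)
SW27: 7.6  (via SW26)
SW33: 7.6  (via SW13)
SW17: 7.9  (via SW13)
SW11: 8.5  (via SW26)
Shortest route: SW26 → SW11 = 8.5 hops' cost.

8.5 hops' cost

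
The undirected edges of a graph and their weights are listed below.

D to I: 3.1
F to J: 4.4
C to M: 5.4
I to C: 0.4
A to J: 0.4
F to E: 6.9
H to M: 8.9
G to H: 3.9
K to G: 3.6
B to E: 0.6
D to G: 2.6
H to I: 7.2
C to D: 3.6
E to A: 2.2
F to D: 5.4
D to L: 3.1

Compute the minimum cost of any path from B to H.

19.4

Enumerating some paths:
B–E–F–D–G–H: 0.6+6.9+5.4+2.6+3.9 = 19.4
B–E–A–J–F–D–G–H: 0.6+2.2+0.4+4.4+5.4+2.6+3.9 = 19.5
B–E–F–D–I–H: 0.6+6.9+5.4+3.1+7.2 = 23.2
The minimum is 19.4 via B–E–F–D–G–H.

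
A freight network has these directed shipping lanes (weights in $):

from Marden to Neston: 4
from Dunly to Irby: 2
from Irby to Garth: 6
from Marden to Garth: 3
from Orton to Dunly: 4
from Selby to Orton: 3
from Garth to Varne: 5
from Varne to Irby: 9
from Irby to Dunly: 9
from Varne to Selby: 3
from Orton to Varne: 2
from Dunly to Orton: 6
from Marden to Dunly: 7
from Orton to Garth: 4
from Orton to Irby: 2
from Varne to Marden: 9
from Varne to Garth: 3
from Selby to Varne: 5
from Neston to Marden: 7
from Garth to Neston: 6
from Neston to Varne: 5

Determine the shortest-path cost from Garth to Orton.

$11

Compare a few routes:
Garth - Varne - Selby - Orton: 5+3+3 = 11
Garth - Neston - Marden - Dunly - Orton: 6+7+7+6 = 26
Garth - Neston - Varne - Selby - Orton: 6+5+3+3 = 17
The minimum is $11 via Garth - Varne - Selby - Orton.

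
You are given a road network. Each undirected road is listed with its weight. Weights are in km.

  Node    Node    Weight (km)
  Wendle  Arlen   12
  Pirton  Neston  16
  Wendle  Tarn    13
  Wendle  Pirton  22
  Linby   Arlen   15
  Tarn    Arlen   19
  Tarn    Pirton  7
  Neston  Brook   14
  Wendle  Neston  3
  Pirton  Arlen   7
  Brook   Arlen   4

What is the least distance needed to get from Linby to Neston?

30 km

Shortest distances from Linby:
Linby: 0
Arlen: 15  (via Linby)
Brook: 19  (via Arlen)
Pirton: 22  (via Arlen)
Wendle: 27  (via Arlen)
Tarn: 29  (via Pirton)
Neston: 30  (via Wendle)
Shortest route: Linby → Arlen → Wendle → Neston = 30 km.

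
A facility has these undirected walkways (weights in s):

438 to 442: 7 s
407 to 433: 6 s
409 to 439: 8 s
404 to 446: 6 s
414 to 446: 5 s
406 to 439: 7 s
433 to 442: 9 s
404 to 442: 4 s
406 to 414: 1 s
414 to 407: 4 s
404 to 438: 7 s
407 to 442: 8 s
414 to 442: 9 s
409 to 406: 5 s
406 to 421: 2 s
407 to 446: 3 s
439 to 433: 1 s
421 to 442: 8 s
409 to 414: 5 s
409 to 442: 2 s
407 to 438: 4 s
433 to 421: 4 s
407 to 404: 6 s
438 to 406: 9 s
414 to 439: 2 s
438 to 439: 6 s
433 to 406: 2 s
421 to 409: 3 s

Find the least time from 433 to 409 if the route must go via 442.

Shortest 433→442: 433 → 442 = 9
Best 442 to 409: 442 → 409 costing 2
Total via 442: 9 + 2 = 11 s.

11 s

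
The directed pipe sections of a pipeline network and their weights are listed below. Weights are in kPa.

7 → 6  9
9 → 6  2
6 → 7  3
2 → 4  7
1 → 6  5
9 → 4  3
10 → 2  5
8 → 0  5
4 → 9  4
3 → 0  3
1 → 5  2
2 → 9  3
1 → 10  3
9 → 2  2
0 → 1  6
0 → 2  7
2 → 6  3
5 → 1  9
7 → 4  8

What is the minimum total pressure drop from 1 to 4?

Running Dijkstra from 1:
1: 0
5: 2  (via 1)
10: 3  (via 1)
6: 5  (via 1)
2: 8  (via 10)
7: 8  (via 6)
9: 11  (via 2)
4: 14  (via 9)
Shortest route: 1–10–2–9–4 = 14 kPa.

14 kPa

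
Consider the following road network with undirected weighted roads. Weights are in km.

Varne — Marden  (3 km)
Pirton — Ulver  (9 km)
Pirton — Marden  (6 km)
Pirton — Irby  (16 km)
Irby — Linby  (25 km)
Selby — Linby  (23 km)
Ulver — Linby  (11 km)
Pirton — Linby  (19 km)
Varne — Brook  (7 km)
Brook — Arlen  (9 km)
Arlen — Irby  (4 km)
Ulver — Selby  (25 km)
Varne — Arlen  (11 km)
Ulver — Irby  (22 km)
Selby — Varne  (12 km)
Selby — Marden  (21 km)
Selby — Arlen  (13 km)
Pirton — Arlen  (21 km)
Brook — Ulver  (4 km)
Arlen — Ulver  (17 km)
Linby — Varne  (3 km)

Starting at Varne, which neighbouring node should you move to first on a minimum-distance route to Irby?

Arlen

Candidate routes:
Varne → Brook → Arlen → Irby: 7+9+4 = 20
Varne → Arlen → Irby: 11+4 = 15
Cheapest is Varne → Arlen → Irby at 15 km.
So from Varne the first move is to Arlen.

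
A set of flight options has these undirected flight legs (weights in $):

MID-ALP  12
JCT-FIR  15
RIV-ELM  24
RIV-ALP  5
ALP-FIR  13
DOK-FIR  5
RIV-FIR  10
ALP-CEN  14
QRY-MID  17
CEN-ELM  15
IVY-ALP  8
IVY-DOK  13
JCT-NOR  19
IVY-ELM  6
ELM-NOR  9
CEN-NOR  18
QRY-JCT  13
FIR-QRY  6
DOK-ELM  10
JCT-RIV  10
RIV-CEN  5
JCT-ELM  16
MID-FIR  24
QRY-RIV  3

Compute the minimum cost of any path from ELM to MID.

Enumerating some paths:
ELM → IVY → ALP → MID: 6+8+12 = 26
ELM → DOK → FIR → QRY → MID: 10+5+6+17 = 38
ELM → DOK → FIR → MID: 10+5+24 = 39
ELM → CEN → RIV → ALP → MID: 15+5+5+12 = 37
Cheapest is ELM → IVY → ALP → MID at $26.

$26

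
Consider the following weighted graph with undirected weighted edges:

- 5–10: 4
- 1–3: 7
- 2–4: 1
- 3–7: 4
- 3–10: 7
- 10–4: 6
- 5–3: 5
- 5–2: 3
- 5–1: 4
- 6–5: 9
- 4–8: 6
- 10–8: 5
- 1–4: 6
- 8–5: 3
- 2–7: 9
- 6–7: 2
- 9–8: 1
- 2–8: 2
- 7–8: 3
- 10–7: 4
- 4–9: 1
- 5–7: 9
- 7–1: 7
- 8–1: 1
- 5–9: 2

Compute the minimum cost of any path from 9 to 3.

Enumerating some paths:
9–5–3: 2+5 = 7
9–8–7–3: 1+3+4 = 8
9–8–5–3: 1+3+5 = 9
The minimum is 7 via 9–5–3.

7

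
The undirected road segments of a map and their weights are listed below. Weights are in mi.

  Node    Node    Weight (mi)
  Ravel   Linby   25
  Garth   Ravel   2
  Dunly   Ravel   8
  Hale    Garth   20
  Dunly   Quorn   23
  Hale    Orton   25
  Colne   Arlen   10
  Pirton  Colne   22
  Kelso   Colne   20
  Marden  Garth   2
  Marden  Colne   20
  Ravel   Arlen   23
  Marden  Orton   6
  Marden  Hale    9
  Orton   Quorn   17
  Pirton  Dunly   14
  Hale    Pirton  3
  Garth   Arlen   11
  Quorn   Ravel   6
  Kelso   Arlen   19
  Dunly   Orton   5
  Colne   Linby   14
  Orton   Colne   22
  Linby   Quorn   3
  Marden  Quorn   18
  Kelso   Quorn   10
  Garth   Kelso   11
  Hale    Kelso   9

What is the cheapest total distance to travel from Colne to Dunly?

Running Dijkstra from Colne:
Colne: 0
Arlen: 10  (via Colne)
Linby: 14  (via Colne)
Quorn: 17  (via Linby)
Kelso: 20  (via Colne)
Marden: 20  (via Colne)
Garth: 21  (via Arlen)
Pirton: 22  (via Colne)
Orton: 22  (via Colne)
Ravel: 23  (via Quorn)
Hale: 25  (via Pirton)
Dunly: 27  (via Orton)
Shortest route: Colne–Orton–Dunly = 27 mi.

27 mi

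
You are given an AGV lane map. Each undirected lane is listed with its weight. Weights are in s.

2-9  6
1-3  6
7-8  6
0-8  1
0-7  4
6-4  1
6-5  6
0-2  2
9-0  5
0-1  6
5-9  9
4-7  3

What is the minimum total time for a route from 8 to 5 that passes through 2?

18 s

Shortest 8→2: 8–0–2 = 3
Shortest 2→5: 2–9–5 = 15
Total via 2: 3 + 15 = 18 s.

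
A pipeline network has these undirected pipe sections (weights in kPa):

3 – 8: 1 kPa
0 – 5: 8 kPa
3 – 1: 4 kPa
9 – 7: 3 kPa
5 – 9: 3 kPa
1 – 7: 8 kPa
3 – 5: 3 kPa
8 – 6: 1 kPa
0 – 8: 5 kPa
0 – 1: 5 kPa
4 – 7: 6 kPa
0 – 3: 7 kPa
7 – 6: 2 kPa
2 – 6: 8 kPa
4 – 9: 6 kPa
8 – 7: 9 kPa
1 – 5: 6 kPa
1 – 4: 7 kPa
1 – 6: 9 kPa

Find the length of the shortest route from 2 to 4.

16 kPa

Running Dijkstra from 2:
2: 0
6: 8  (via 2)
8: 9  (via 6)
3: 10  (via 8)
7: 10  (via 6)
5: 13  (via 3)
9: 13  (via 7)
0: 14  (via 8)
1: 14  (via 3)
4: 16  (via 7)
Shortest route: 2 → 6 → 7 → 4 = 16 kPa.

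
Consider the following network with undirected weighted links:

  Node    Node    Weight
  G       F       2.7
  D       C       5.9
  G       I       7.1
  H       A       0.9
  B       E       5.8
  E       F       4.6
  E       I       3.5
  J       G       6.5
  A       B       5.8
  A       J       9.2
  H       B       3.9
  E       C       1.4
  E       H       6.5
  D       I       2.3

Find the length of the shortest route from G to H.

13.8

Settle nodes by increasing distance from G:
G: 0
F: 2.7  (via G)
J: 6.5  (via G)
I: 7.1  (via G)
E: 7.3  (via F)
C: 8.7  (via E)
D: 9.4  (via I)
B: 13.1  (via E)
H: 13.8  (via E)
Shortest route: G–F–E–H = 13.8.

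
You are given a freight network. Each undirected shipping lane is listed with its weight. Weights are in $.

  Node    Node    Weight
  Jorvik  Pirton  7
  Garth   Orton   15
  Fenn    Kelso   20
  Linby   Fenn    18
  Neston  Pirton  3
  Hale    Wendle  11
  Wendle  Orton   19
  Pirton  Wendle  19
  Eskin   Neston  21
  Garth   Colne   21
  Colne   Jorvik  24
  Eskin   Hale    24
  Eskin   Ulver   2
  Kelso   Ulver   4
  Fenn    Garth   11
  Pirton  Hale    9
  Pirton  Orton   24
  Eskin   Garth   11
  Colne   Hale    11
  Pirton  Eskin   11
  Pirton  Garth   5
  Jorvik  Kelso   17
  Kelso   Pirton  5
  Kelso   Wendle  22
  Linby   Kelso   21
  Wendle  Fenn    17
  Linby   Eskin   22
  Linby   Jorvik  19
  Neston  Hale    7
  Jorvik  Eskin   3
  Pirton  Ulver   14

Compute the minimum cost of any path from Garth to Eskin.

Shortest distances from Garth:
Garth: 0
Pirton: 5  (via Garth)
Neston: 8  (via Pirton)
Kelso: 10  (via Pirton)
Eskin: 11  (via Garth)
Shortest route: Garth–Eskin = $11.

$11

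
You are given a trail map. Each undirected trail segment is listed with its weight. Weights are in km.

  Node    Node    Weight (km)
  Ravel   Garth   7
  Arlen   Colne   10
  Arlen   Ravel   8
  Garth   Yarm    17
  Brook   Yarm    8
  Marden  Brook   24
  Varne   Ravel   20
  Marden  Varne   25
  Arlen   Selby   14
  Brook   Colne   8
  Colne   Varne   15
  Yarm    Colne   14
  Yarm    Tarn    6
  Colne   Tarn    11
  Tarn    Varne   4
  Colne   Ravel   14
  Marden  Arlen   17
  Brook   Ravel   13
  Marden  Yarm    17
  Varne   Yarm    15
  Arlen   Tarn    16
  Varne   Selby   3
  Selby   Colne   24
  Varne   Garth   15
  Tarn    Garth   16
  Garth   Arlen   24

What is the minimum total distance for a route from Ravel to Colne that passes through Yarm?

Shortest Ravel→Yarm: Ravel → Brook → Yarm = 21
Shortest Yarm→Colne: Yarm → Colne = 14
Total via Yarm: 21 + 14 = 35 km.

35 km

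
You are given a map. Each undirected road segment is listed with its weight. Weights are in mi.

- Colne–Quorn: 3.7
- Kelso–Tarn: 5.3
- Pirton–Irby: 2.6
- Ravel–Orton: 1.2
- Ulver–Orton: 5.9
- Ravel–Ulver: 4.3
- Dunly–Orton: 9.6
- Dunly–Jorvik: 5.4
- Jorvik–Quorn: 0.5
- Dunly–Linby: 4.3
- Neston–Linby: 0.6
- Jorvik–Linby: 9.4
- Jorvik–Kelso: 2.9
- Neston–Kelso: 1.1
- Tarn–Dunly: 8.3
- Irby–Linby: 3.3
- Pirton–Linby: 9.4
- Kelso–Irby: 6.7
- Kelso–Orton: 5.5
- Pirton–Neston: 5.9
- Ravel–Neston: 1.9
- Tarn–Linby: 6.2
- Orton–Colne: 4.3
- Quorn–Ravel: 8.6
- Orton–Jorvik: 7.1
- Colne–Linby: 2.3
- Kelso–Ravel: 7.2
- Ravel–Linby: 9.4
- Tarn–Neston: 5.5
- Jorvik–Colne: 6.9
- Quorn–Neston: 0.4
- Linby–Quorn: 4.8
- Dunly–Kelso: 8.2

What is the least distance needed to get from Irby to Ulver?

Candidate routes:
Irby–Kelso–Neston–Ravel–Ulver: 6.7+1.1+1.9+4.3 = 14
Irby–Linby–Neston–Ravel–Orton–Ulver: 3.3+0.6+1.9+1.2+5.9 = 12.9
Irby–Linby–Neston–Ravel–Ulver: 3.3+0.6+1.9+4.3 = 10.1
The minimum is 10.1 mi via Irby–Linby–Neston–Ravel–Ulver.

10.1 mi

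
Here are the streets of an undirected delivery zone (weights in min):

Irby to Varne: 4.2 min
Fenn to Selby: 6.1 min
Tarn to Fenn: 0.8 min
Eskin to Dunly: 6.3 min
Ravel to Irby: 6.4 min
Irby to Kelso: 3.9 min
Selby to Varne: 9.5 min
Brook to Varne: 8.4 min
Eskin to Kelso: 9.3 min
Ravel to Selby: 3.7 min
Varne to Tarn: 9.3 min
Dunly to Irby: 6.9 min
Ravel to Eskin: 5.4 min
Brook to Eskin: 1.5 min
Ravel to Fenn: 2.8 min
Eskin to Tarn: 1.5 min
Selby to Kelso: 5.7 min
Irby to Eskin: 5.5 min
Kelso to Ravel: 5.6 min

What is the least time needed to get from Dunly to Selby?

Settle nodes by increasing distance from Dunly:
Dunly: 0
Eskin: 6.3  (via Dunly)
Irby: 6.9  (via Dunly)
Tarn: 7.8  (via Eskin)
Brook: 7.8  (via Eskin)
Fenn: 8.6  (via Tarn)
Kelso: 10.8  (via Irby)
Varne: 11.1  (via Irby)
Ravel: 11.4  (via Fenn)
Selby: 14.7  (via Fenn)
Shortest route: Dunly → Eskin → Tarn → Fenn → Selby = 14.7 min.

14.7 min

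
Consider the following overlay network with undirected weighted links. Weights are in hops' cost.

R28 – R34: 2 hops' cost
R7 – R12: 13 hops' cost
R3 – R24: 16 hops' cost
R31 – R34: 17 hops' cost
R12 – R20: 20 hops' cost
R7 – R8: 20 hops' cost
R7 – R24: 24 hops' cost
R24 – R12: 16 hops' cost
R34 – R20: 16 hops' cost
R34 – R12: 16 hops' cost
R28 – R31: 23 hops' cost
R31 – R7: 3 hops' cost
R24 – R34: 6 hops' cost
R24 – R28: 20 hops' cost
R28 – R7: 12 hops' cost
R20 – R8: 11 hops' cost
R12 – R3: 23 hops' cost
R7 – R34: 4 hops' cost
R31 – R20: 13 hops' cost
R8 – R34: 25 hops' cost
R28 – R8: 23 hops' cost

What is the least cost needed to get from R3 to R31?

29 hops' cost

Running Dijkstra from R3:
R3: 0
R24: 16  (via R3)
R34: 22  (via R24)
R12: 23  (via R3)
R28: 24  (via R34)
R7: 26  (via R34)
R31: 29  (via R7)
Shortest route: R3 → R24 → R34 → R7 → R31 = 29 hops' cost.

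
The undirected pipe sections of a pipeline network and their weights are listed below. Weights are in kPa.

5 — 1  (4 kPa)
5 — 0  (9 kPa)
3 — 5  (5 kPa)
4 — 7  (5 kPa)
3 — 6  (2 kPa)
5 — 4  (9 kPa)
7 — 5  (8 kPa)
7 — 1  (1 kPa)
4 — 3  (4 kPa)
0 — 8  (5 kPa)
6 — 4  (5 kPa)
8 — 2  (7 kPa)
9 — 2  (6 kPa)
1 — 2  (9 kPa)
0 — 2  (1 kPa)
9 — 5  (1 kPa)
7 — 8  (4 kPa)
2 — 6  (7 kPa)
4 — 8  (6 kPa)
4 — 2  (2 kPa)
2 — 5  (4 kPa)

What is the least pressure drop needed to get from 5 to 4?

Compare a few routes:
5 → 3 → 4: 5+4 = 9
5 → 2 → 4: 4+2 = 6
5 → 4: 9 = 9
Cheapest is 5 → 2 → 4 at 6 kPa.

6 kPa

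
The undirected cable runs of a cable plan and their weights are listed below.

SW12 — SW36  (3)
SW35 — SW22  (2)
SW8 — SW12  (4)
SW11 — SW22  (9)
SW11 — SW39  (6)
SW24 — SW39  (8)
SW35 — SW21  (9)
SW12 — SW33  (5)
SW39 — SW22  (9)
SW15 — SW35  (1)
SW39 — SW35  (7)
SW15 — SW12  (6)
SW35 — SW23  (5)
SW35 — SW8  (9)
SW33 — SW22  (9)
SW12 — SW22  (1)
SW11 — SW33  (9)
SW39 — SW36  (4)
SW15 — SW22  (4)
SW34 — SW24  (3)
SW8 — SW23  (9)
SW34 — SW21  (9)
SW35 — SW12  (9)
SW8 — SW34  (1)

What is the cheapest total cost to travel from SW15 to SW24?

Candidate routes:
SW15–SW22–SW12–SW8–SW34–SW24: 4+1+4+1+3 = 13
SW15–SW35–SW22–SW12–SW8–SW34–SW24: 1+2+1+4+1+3 = 12
Cheapest is SW15–SW35–SW22–SW12–SW8–SW34–SW24 at 12.

12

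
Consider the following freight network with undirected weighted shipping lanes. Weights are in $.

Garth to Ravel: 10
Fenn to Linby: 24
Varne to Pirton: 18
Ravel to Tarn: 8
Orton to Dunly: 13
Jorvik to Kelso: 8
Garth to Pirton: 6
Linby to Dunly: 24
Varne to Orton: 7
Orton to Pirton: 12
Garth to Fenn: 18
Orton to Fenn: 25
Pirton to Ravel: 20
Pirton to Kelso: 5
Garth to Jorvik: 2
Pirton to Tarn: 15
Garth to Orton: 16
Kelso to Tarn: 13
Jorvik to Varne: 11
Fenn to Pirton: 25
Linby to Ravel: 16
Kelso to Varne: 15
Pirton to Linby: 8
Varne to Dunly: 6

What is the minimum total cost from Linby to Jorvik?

Shortest distances from Linby:
Linby: 0
Pirton: 8  (via Linby)
Kelso: 13  (via Pirton)
Garth: 14  (via Pirton)
Jorvik: 16  (via Garth)
Shortest route: Linby → Pirton → Garth → Jorvik = $16.

$16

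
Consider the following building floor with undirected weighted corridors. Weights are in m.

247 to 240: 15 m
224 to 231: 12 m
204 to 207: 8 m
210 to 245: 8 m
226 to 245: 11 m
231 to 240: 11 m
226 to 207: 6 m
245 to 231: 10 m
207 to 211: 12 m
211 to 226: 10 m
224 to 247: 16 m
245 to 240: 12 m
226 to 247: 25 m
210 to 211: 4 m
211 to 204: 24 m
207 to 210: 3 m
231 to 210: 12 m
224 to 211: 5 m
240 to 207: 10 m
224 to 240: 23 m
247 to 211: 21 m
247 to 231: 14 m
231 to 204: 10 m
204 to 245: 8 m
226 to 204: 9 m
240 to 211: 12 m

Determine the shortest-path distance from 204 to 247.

24 m

Shortest distances from 204:
204: 0
207: 8  (via 204)
245: 8  (via 204)
226: 9  (via 204)
231: 10  (via 204)
210: 11  (via 207)
211: 15  (via 210)
240: 18  (via 207)
224: 20  (via 211)
247: 24  (via 231)
Shortest route: 204 → 231 → 247 = 24 m.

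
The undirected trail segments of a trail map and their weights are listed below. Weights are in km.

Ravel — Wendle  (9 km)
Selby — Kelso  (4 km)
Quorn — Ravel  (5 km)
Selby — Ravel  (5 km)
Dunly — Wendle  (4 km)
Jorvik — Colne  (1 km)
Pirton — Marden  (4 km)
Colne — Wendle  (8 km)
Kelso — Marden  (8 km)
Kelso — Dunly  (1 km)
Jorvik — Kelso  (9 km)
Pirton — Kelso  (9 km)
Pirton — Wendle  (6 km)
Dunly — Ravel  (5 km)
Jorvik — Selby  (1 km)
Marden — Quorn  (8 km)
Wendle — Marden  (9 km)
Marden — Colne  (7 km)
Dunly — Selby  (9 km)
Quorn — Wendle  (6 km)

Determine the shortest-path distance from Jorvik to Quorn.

11 km

Enumerating some paths:
Jorvik → Selby → Ravel → Quorn: 1+5+5 = 11
Jorvik → Colne → Wendle → Quorn: 1+8+6 = 15
The minimum is 11 km via Jorvik → Selby → Ravel → Quorn.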